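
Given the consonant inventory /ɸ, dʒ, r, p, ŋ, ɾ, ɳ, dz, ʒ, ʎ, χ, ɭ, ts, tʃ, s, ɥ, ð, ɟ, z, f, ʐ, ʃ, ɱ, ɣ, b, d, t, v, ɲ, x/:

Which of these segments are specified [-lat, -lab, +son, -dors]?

r, ɾ, ɳ

Checking each segment against [-lateral], [-labial], [+sonorant], [-dorsal]: /r/ (alveolar trill), /ɾ/ (alveolar tap), /ɳ/ (retroflex nasal) satisfy every feature; every other segment in the inventory fails at least one.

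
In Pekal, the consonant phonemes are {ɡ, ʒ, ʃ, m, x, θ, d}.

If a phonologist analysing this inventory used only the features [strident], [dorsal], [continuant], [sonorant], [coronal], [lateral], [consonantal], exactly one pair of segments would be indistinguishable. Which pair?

ʃ, ʒ

Both /ʃ/ and /ʒ/ are [+strident], [−dorsal], [+continuant], [−sonorant], [+coronal], [−lateral], [+consonantal]. Since the list omits [voice] — which does distinguish the voiceless postalveolar fricative from the voiced postalveolar fricative — this pair collapses; all other pairs remain distinct.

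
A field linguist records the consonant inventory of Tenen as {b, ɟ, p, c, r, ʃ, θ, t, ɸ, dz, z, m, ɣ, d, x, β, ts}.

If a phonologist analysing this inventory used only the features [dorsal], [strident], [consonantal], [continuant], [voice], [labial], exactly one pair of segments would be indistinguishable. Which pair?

On the given features, /m/ and /b/ have an identical profile: [-dorsal], [-strident], [+consonantal], [-continuant], [+voice], [+labial]. No other two segments in the inventory coincide on all 6 features. (They do differ in [sonorant] and [nasal], which are not among the given features.)

m, b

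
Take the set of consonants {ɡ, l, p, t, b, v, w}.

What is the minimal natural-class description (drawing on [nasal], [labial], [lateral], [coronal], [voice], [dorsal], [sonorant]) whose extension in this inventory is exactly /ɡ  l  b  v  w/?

[+voice]

Every target segment is [+voice] and no other inventory member is, so one feature is enough.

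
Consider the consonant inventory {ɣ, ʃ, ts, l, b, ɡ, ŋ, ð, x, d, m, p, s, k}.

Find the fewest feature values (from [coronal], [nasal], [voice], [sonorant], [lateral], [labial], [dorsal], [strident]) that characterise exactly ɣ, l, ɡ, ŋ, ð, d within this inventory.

[+voice, −labial]

The class [+voice], [−labial] has exactly /ɣ, l, ɡ, ŋ, ð, d/ as its extension in this inventory. No smaller conjunction from the listed features achieves this: [−labial] alone would also admit /ʃ, ts, x, s, …/; [+voice] alone would also admit /b, m/; and checking the remaining single features turns up none with this extension.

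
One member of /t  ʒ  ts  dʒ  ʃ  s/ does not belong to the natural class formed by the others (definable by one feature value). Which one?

t

/ts, ʃ, s, ʒ, dʒ/ are all [+strident], but /t/ (voiceless alveolar stop) is [-strident]. No other single segment can be removed to leave a set sharing one feature value that the removed segment lacks, so /t/ is the odd one out.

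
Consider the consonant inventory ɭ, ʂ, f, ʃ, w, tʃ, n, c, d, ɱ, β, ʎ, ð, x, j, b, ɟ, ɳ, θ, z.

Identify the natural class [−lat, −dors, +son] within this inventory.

Checking each segment against [−lateral], [−dorsal], [+sonorant]: /n/ (alveolar nasal), /ɱ/ (labiodental nasal), /ɳ/ (retroflex nasal) satisfy every feature; every other segment in the inventory fails at least one.

n, ɱ, ɳ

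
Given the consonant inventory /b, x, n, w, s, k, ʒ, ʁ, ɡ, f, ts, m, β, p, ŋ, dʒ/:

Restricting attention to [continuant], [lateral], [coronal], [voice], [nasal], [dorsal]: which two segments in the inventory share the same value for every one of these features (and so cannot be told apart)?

ʁ, w

On the given features, /ʁ/ and /w/ have an identical profile: [+continuant], [−lateral], [−coronal], [+voice], [−nasal], [+dorsal]. No other two segments in the inventory coincide on all 6 features. (They do differ in [labial], [round] and [high], which are not among the given features.)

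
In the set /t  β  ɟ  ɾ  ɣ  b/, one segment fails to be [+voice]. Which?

t

/t/ is the voiceless alveolar stop, which is [−voice]; the rest — /β, ɣ, ɾ, ɟ, b/ — are [+voice].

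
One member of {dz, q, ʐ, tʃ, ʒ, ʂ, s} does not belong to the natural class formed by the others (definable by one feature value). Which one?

The remaining segments after removing /q/ share [+strident]; /q/ (voiceless uvular stop) is [-strident]. For every other candidate removal, the leftover set fails to share any single feature value that the removed segment lacks.

q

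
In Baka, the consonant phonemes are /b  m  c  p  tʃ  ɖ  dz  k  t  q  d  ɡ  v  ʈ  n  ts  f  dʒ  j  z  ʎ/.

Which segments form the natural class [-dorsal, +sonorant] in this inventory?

m, n

Checking each segment against [-dorsal], [+sonorant]: /m/ (bilabial nasal), /n/ (alveolar nasal) satisfy every feature; every other segment in the inventory fails at least one.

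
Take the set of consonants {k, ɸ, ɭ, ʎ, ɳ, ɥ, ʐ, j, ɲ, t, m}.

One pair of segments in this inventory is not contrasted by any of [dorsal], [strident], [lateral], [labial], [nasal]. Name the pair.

k, j

/k/ (voiceless velar stop) and /j/ (palatal glide) are both [+dorsal], [-strident], [-lateral], [-labial], [-nasal], so none of the listed features separates them. (They do differ in [sonorant], [voice], [continuant] and [back], which are not among the given features.) Every other pair in the inventory differs on at least one listed feature.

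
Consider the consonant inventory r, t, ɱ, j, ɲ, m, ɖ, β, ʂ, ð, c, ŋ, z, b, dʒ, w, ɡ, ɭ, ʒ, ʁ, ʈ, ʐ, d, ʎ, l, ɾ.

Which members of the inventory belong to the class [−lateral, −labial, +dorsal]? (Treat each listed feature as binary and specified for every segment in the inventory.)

Checking each segment against [−lateral], [−labial], [+dorsal]: /j/ (palatal glide), /ɲ/ (palatal nasal), /c/ (voiceless palatal stop), /ŋ/ (velar nasal), /ɡ/ (voiced velar stop), /ʁ/ (voiced uvular fricative) satisfy every feature; every other segment in the inventory fails at least one.

j, ɲ, c, ŋ, ɡ, ʁ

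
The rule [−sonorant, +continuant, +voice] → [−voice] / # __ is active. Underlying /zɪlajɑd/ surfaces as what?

[sɪlajɑd]

/z/ satisfies [−sonorant, +continuant, +voice] and sits in # __. The [−voice] counterpart of the voiced alveolar fricative is /s/. Other segments in /zɪlajɑd/ either fail the structural description or are not in the environment, so the surface form is [sɪlajɑd].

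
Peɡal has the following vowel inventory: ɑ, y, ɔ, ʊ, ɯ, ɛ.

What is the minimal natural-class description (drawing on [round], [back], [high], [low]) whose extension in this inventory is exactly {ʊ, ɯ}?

[+high, +back]

The class [+high], [+back] has exactly /ʊ, ɯ/ as its extension in this inventory. No smaller conjunction from the listed features achieves this: [+back] alone would also admit /ɑ, ɔ/; [+high] alone would also admit /y/; and checking the remaining single features turns up none with this extension.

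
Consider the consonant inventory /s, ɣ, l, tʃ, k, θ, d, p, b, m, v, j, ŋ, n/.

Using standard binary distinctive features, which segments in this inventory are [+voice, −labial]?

Eliminate segments failing any feature: /s, tʃ, k, θ, p/ are [−voice]; /b, m, v/ are [+labial]. The remaining /ɣ, l, d, j, ŋ, n/ satisfy [+voice], [−labial].

ɣ, l, d, j, ŋ, n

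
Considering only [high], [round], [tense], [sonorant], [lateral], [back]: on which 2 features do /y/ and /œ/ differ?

[high], [tense]

/y/ (high front rounded tense vowel) and /œ/ (mid front rounded lax vowel) agree on [+round], [+sonorant], [−lateral], [−back]. They differ on [high] (/y/ [+], /œ/ [−]), [tense] (/y/ [+], /œ/ [−]).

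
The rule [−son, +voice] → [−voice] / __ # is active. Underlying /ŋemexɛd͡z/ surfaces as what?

[ŋemexɛt͡s]

/d͡z/ satisfies [−son, +voice] and sits in __ #. The [−voice] counterpart of the voiced alveolar affricate is /t͡s/. Other segments in /ŋemexɛd͡z/ either fail the structural description or are not in the environment, so the surface form is [ŋemexɛt͡s].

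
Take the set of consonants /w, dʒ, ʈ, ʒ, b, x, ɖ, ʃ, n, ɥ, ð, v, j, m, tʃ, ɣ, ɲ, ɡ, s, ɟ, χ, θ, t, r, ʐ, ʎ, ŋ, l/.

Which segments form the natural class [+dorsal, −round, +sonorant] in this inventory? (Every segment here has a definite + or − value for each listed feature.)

j, ɲ, ʎ, ŋ

First, the [+dorsal] segments are /w, x, ɥ, j, ɣ, ɲ, ɡ, ɟ, χ, ʎ, ŋ/.
Among these, [−round] gives /x, j, ɣ, ɲ, ɡ, ɟ, χ, ʎ, ŋ/.
Of those, [+sonorant] leaves /j, ɲ, ʎ, ŋ/.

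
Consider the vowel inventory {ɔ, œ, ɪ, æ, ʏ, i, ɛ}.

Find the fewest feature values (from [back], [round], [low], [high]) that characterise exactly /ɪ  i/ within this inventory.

[+high, −round]

The class [+high], [−round] has exactly /ɪ, i/ as its extension in this inventory. No smaller conjunction from the listed features achieves this: [−round] alone would also admit /æ, ɛ/; [+high] alone would also admit /ʏ/; and checking the remaining single features turns up none with this extension.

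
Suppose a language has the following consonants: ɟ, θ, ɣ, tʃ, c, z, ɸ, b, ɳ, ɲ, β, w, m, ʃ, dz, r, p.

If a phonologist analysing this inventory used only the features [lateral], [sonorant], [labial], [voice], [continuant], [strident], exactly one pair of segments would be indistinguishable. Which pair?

Both /ɳ/ and /ɲ/ are [-lateral], [+sonorant], [-labial], [+voice], [-continuant], [-strident]. Since the list omits [dorsal] — which does distinguish the retroflex nasal from the palatal nasal — this pair collapses; all other pairs remain distinct.

ɳ, ɲ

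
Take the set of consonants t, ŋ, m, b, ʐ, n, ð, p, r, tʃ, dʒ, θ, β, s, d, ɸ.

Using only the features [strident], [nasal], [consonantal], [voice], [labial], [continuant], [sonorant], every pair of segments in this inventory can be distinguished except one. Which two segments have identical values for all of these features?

Both /ŋ/ and /n/ are [-strident], [+nasal], [+consonantal], [+voice], [-labial], [-continuant], [+sonorant]. Since the list omits [coronal] and [dorsal] — which do distinguish the velar nasal from the alveolar nasal — this pair collapses; all other pairs remain distinct.

ŋ, n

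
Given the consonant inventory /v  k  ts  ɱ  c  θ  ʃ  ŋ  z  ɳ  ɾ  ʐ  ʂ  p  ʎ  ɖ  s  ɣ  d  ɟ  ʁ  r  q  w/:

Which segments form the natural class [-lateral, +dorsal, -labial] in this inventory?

Eliminate segments failing any feature: /v, ts, ɱ, θ, ʃ, z, ɳ, ɾ, ʐ, ʂ, p, ɖ, s, d, r/ are [-dorsal]; /ʎ/ is [+lateral]; /w/ is [+labial]. The remaining /k, c, ŋ, ɣ, ɟ, ʁ, q/ satisfy [-lateral], [+dorsal], [-labial].

k, c, ŋ, ɣ, ɟ, ʁ, q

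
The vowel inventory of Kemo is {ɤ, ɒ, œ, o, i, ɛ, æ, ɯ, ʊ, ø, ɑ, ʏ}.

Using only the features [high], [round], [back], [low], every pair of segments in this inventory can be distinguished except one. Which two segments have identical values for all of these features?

Both /œ/ and /ø/ are [-high], [+round], [-back], [-low]. Since the list omits [tense] — which does distinguish the mid front rounded lax vowel from the mid front rounded tense vowel — this pair collapses; all other pairs remain distinct.

œ, ø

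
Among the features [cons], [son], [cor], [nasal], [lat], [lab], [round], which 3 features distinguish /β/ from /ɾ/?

[sonorant], [labial], [coronal]

/β/ is the voiced bilabial fricative and /ɾ/ is the alveolar tap. Both are [+consonantal], [−nasal], [−lateral], [−round]. /β/ is [−sonorant] while /ɾ/ is [+sonorant]; /β/ is [+labial] while /ɾ/ is [−labial]; /β/ is [−coronal] while /ɾ/ is [+coronal], so the distinguishing features are [sonorant], [labial], [coronal].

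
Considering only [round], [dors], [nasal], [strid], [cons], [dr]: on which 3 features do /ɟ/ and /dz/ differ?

/ɟ/ (voiced palatal stop) and /dz/ (voiced alveolar affricate) agree on [−round], [−nasal], [+consonantal]. They differ on [strident] (/ɟ/ [−], /dz/ [+]), [delayed release] (/ɟ/ [−], /dz/ [+]), [dorsal] (/ɟ/ [+], /dz/ [−]).

[strident], [delayed release], [dorsal]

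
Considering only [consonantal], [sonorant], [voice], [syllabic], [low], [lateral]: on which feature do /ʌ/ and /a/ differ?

[low]

/ʌ/ is the mid back unrounded lax vowel and /a/ is the low unrounded vowel. Both are [−consonantal], [+sonorant], [+voice], [+syllabic], [−lateral]. /ʌ/ is [−low] while /a/ is [+low], so the distinguishing feature is [low].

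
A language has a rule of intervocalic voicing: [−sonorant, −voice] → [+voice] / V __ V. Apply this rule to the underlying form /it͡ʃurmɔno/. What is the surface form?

The only segment in the rule's environment that also matches [−sonorant, −voice] is /t͡ʃ/. Applying [+voice] turns the voiceless postalveolar affricate into /d͡ʒ/ (voiced postalveolar affricate), giving [id͡ʒurmɔno].

[id͡ʒurmɔno]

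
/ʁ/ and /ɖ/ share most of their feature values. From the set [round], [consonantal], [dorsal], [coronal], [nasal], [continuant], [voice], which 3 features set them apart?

The two segments share [−round], [+consonantal], [−nasal], [+voice]. The only features from the list on which they differ: /ʁ/ is [+continuant] while /ɖ/ is [−continuant]; /ʁ/ is [−coronal] while /ɖ/ is [+coronal]; /ʁ/ is [+dorsal] while /ɖ/ is [−dorsal].

[continuant], [coronal], [dorsal]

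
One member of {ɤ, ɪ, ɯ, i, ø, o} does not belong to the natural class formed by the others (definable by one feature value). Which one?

ɪ

The remaining segments after removing /ɪ/ share [+tense]; /ɪ/ (high front unrounded lax vowel) is [−tense]. For every other candidate removal, the leftover set fails to share any single feature value that the removed segment lacks.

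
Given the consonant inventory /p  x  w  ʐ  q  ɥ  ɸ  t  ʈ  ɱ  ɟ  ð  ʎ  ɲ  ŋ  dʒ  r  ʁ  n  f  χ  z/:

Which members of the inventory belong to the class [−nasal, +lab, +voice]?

w, ɥ

Eliminate segments failing any feature: /p, ɸ, f/ are [−voice]; /x, ʐ, q, t, ʈ, ɟ, ð, ʎ, dʒ, r, ʁ, χ, z/ are [−labial]; /ɱ, ɲ, ŋ, n/ are [+nasal]. The remaining /w, ɥ/ satisfy [−nasal], [+labial], [+voice].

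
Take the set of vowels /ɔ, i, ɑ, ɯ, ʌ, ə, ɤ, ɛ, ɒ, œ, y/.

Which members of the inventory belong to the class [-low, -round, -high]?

Eliminate segments failing any feature: /ɔ, œ, y/ are [+round]; /i, ɯ/ are [+high]; /ɑ, ɒ/ are [+low]. The remaining /ʌ, ə, ɤ, ɛ/ satisfy [-low], [-round], [-high].

ʌ, ə, ɤ, ɛ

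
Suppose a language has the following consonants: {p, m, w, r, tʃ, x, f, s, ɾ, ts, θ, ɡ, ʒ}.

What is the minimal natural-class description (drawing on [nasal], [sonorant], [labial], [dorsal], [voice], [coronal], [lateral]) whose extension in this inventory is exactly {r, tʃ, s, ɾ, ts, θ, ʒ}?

[+coronal]

The target set is precisely the extension of [+coronal] in this inventory.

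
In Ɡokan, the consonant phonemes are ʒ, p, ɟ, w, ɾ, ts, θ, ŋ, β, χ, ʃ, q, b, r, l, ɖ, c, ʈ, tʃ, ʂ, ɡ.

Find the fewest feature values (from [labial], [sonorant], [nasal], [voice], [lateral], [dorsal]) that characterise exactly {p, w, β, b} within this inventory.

[+labial]

Every target segment is [+labial] and no other inventory member is, so one feature is enough.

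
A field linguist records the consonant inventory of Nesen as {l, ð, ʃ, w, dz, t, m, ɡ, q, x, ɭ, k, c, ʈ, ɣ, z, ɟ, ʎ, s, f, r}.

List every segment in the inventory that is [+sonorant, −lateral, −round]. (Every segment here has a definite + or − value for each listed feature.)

Eliminate segments failing any feature: /l, ɭ, ʎ/ are [+lateral]; /ð, ʃ, dz, t, ɡ, q, x, k, c, ʈ, ɣ, z, ɟ, s, f/ are [−sonorant]; /w/ is [+round]. The remaining /m, r/ satisfy [+sonorant], [−lateral], [−round].

m, r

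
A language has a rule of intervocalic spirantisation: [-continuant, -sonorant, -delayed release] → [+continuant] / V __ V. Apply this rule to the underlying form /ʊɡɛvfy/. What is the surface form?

[ʊɣɛvfy]

The only segment in the rule's environment that also matches [-continuant, -sonorant, -delayed release] is /ɡ/. Applying [+continuant] turns the voiced velar stop into /ɣ/ (voiced velar fricative), giving [ʊɣɛvfy].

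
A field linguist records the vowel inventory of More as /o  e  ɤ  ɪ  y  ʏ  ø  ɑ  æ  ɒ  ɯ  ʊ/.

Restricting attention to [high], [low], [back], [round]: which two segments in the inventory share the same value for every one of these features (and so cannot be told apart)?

y, ʏ

On the given features, /y/ and /ʏ/ have an identical profile: [+high], [-low], [-back], [+round]. No other two segments in the inventory coincide on all 4 features. (They do differ in [tense], which is not among the given features.)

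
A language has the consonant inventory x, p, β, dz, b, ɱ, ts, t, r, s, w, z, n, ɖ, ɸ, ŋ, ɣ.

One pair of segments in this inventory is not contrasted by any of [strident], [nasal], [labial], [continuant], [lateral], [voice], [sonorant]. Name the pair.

n, ŋ

On the given features, /n/ and /ŋ/ have an identical profile: [-strident], [+nasal], [-labial], [-continuant], [-lateral], [+voice], [+sonorant]. No other two segments in the inventory coincide on all 7 features. (They do differ in [coronal] and [dorsal], which are not among the given features.)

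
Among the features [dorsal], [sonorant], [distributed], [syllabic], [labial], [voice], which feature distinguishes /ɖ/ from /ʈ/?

[voice]

/ɖ/ is the voiced retroflex stop and /ʈ/ is the voiceless retroflex stop. Both are [−dorsal], [−sonorant], [−distributed], [−syllabic], [−labial]. /ɖ/ is [+voice] while /ʈ/ is [−voice], so the distinguishing feature is [voice].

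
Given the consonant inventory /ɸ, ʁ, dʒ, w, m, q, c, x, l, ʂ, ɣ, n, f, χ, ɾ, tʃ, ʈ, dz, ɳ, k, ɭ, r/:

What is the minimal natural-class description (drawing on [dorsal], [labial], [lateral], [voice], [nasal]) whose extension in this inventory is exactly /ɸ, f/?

[-voice, +labial]

The class [-voice], [+labial] has exactly /ɸ, f/ as its extension in this inventory. No smaller conjunction from the listed features achieves this: [+labial] alone would also admit /w, m/; [-voice] alone would also admit /q, c, x, ʂ, …/; and checking the remaining single features turns up none with this extension.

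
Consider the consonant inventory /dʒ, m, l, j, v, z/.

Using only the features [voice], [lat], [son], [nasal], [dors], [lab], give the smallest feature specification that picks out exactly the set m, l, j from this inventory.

The target set is precisely the extension of [+sonorant] in this inventory.

[+son]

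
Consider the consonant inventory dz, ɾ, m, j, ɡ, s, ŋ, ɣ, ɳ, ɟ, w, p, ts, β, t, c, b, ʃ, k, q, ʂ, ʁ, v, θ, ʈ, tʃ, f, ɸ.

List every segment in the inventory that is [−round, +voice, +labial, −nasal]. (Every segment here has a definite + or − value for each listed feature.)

Eliminate segments failing any feature: /dz, ɾ, j, ɡ, ŋ, ɣ, ɳ, ɟ, ʁ/ are [−labial]; /m/ is [+nasal]; /s, p, ts, t, c, ʃ, k, q, ʂ, θ, ʈ, tʃ, f, ɸ/ are [−voice]; /w/ is [+round]. The remaining /β, b, v/ satisfy [−round], [+voice], [+labial], [−nasal].

β, b, v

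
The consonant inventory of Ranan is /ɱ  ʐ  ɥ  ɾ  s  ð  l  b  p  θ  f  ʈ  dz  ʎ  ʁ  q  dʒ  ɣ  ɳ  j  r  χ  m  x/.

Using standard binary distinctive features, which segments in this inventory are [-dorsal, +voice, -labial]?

Checking each segment against [-dorsal], [+voice], [-labial]: /ʐ/ (voiced retroflex fricative), /ɾ/ (alveolar tap), /ð/ (voiced dental fricative), /l/ (alveolar lateral approximant), /dz/ (voiced alveolar affricate), /dʒ/ (voiced postalveolar affricate), among others, satisfy every feature; every other segment in the inventory fails at least one.

ʐ, ɾ, ð, l, dz, dʒ, ɳ, r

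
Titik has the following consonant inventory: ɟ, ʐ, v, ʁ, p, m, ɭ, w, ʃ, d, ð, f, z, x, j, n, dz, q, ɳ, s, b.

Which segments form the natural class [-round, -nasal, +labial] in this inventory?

v, p, f, b

Checking each segment against [-round], [-nasal], [+labial]: /v/ (voiced labiodental fricative), /p/ (voiceless bilabial stop), /f/ (voiceless labiodental fricative), /b/ (voiced bilabial stop) satisfy every feature; every other segment in the inventory fails at least one.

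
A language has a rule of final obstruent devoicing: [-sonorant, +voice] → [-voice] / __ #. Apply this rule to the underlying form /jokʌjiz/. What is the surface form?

/z/ satisfies [-sonorant, +voice] and sits in __ #. The [-voice] counterpart of the voiced alveolar fricative is /s/. Other segments in /jokʌjiz/ either fail the structural description or are not in the environment, so the surface form is [jokʌjis].

[jokʌjis]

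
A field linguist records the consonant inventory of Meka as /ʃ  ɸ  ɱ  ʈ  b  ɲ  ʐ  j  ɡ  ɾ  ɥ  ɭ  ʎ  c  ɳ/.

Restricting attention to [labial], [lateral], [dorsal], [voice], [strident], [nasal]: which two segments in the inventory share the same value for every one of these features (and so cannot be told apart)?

j, ɡ

On the given features, /j/ and /ɡ/ have an identical profile: [−labial], [−lateral], [+dorsal], [+voice], [−strident], [−nasal]. No other two segments in the inventory coincide on all 6 features. (They do differ in [sonorant], [continuant] and [back], which are not among the given features.)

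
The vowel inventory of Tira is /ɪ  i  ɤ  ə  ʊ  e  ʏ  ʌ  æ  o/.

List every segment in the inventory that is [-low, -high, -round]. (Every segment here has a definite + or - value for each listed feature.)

Eliminate segments failing any feature: /ɪ, i, ʊ, ʏ/ are [+high]; /æ/ is [+low]; /o/ is [+round]. The remaining /ɤ, ə, e, ʌ/ satisfy [-low], [-high], [-round].

ɤ, ə, e, ʌ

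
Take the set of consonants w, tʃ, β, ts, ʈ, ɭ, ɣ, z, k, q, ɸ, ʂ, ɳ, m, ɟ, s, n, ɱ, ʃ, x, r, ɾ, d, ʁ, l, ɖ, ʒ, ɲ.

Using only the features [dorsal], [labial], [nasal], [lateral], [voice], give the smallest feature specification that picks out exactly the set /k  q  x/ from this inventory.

[-voice, +dorsal]

Every target segment is [-voice], [+dorsal]; each remaining inventory member fails at least one of these. Each conjunct is needed — [+dorsal] alone would also admit /w, ɣ, ɟ, ʁ, …/; [-voice] alone would also admit /tʃ, ts, ʈ, ɸ, …/ — and no other single listed feature has exactly this extension, so two is the minimum.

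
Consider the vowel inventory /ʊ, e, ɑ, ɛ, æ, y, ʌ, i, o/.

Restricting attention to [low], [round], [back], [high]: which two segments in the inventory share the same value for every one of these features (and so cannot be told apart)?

On the given features, /e/ and /ɛ/ have an identical profile: [-low], [-round], [-back], [-high]. No other two segments in the inventory coincide on all 4 features. (They do differ in [tense], which is not among the given features.)

e, ɛ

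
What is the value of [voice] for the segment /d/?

[+voice]

/d/ is the voiced alveolar stop, hence [+voice].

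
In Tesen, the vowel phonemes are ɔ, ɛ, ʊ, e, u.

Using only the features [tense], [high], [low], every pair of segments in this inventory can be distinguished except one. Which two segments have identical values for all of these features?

ɔ, ɛ

Both /ɔ/ and /ɛ/ are [-tense], [-high], [-low]. Since the list omits [labial], [round] and [back] — which do distinguish the mid back rounded lax vowel from the mid front unrounded lax vowel — this pair collapses; all other pairs remain distinct.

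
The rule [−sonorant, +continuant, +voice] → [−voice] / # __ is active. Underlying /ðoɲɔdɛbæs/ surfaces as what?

[θoɲɔdɛbæs]

The only segment in the rule's environment that also matches [−sonorant, +continuant, +voice] is /ð/. Applying [−voice] turns the voiced dental fricative into /θ/ (voiceless dental fricative), giving [θoɲɔdɛbæs].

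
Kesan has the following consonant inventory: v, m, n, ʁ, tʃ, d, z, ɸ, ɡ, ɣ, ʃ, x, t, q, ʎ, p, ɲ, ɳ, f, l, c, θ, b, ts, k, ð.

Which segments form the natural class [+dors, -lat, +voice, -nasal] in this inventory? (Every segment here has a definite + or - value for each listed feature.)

ʁ, ɡ, ɣ

The [+dorsal] segments are /ʁ, ɡ, ɣ, x, q, ʎ, ɲ, c, k/.
Among these, [-lateral] gives /ʁ, ɡ, ɣ, x, q, ɲ, c, k/.
Intersecting with [+voice] gives /ʁ, ɡ, ɣ, ɲ/.
Intersecting with [-nasal] leaves /ʁ, ɡ, ɣ/.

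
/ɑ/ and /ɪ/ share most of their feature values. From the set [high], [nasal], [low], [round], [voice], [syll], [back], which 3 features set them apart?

[high], [low], [back]

/ɑ/ (low back unrounded vowel) and /ɪ/ (high front unrounded lax vowel) agree on [−nasal], [−round], [+voice], [+syllabic]. They differ on [high] (/ɑ/ [−], /ɪ/ [+]), [low] (/ɑ/ [+], /ɪ/ [−]), [back] (/ɑ/ [+], /ɪ/ [−]).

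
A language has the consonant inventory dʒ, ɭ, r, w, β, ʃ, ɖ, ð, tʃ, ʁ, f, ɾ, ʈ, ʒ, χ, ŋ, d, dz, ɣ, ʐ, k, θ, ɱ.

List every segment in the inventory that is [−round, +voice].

dʒ, ɭ, r, β, ɖ, ð, ʁ, ɾ, ʒ, ŋ, d, dz, ɣ, ʐ, ɱ

Eliminate segments failing any feature: /w/ is [+round]; /ʃ, tʃ, f, ʈ, χ, k, θ/ are [−voice]. The remaining /dʒ, ɭ, r, β, ɖ, ð, ʁ, ɾ, ʒ, ŋ, d, dz, ɣ, ʐ, ɱ/ satisfy [−round], [+voice].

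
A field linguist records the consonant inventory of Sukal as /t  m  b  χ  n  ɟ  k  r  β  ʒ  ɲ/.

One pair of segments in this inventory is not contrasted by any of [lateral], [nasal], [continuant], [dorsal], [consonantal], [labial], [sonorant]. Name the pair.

k, ɟ

/k/ (voiceless velar stop) and /ɟ/ (voiced palatal stop) are both [-lateral], [-nasal], [-continuant], [+dorsal], [+consonantal], [-labial], [-sonorant], so none of the listed features separates them. (They do differ in [voice] and [back], which are not among the given features.) Every other pair in the inventory differs on at least one listed feature.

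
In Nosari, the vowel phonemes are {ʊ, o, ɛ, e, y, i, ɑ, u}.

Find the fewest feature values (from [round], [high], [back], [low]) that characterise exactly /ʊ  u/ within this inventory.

Every target segment is [+high], [+back]; each remaining inventory member fails at least one of these. Each conjunct is needed — [+back] alone would also admit /o, ɑ/; [+high] alone would also admit /y, i/ — and no other single listed feature has exactly this extension, so two is the minimum.

[+high, +back]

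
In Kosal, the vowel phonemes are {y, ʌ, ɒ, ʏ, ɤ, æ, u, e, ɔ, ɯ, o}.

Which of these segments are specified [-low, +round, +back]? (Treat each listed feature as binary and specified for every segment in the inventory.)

u, ɔ, o

Checking each segment against [-low], [+round], [+back]: /u/ (high back rounded tense vowel), /ɔ/ (mid back rounded lax vowel), /o/ (mid back rounded tense vowel) satisfy every feature; every other segment in the inventory fails at least one.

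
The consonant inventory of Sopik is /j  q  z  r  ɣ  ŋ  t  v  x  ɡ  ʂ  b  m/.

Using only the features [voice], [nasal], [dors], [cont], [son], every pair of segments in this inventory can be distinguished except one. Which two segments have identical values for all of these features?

On the given features, /z/ and /v/ have an identical profile: [+voice], [-nasal], [-dorsal], [+continuant], [-sonorant]. No other two segments in the inventory coincide on all 5 features. (They do differ in [labial] and [coronal], which are not among the given features.)

z, v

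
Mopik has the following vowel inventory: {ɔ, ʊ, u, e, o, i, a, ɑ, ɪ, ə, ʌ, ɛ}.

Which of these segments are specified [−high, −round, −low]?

Checking each segment against [−high], [−round], [−low]: /e/ (mid front unrounded tense vowel), /ə/ (mid central vowel (schwa)), /ʌ/ (mid back unrounded lax vowel), /ɛ/ (mid front unrounded lax vowel) satisfy every feature; every other segment in the inventory fails at least one.

e, ə, ʌ, ɛ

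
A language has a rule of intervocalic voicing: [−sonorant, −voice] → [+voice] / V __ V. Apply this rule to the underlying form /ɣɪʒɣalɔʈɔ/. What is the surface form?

[ɣɪʒɣalɔɖɔ]

Only /ʈ/ occurs between two vowels (/ɔ/ __ /ɔ/) and matches the structural description. It is a voiceless retroflex stop, so [−sonorant, −voice] holds; changing it to [+voice] with all other features held fixed yields /ɖ/ (voiced retroflex stop). No other segment meets both the structural description and the environment, so the output is [ɣɪʒɣalɔɖɔ].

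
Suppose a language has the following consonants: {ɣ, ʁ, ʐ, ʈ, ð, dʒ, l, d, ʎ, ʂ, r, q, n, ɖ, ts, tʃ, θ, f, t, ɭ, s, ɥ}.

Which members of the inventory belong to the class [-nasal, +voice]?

ɣ, ʁ, ʐ, ð, dʒ, l, d, ʎ, r, ɖ, ɭ, ɥ

Eliminate segments failing any feature: /ʈ, ʂ, q, ts, tʃ, θ, f, t, s/ are [-voice]; /n/ is [+nasal]. The remaining /ɣ, ʁ, ʐ, ð, dʒ, l, d, ʎ, r, ɖ, ɭ, ɥ/ satisfy [-nasal], [+voice].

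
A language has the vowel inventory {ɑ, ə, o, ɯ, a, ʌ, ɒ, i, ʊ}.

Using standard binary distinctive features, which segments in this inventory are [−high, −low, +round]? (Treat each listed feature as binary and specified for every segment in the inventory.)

Eliminate segments failing any feature: /ɑ, a, ɒ/ are [+low]; /ə, ʌ/ are [−round]; /ɯ, i, ʊ/ are [+high]. The remaining /o/ satisfy [−high], [−low], [+round].

o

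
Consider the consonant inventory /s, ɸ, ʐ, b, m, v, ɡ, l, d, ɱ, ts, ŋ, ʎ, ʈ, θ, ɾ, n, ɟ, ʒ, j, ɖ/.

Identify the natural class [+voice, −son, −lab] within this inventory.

Checking each segment against [+voice], [−sonorant], [−labial]: /ʐ/ (voiced retroflex fricative), /ɡ/ (voiced velar stop), /d/ (voiced alveolar stop), /ɟ/ (voiced palatal stop), /ʒ/ (voiced postalveolar fricative), /ɖ/ (voiced retroflex stop) satisfy every feature; every other segment in the inventory fails at least one.

ʐ, ɡ, d, ɟ, ʒ, ɖ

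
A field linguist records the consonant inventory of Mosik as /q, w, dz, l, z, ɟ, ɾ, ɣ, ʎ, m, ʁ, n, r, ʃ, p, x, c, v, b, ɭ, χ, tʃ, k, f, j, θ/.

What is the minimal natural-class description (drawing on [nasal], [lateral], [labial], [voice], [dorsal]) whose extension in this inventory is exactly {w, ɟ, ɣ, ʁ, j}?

The class [+voice], [-lateral], [+dorsal] has exactly /w, ɟ, ɣ, ʁ, j/ as its extension in this inventory. No smaller conjunction from the listed features achieves this: [-lateral, +dorsal] alone would also admit /q, x, c, χ, …/; [+voice, +dorsal] alone would also admit /ʎ/; [+voice, -lateral] alone would also admit /dz, z, ɾ, m, …/; and checking the remaining two-feature bundles turns up none with this extension.

[+voice, -lateral, +dorsal]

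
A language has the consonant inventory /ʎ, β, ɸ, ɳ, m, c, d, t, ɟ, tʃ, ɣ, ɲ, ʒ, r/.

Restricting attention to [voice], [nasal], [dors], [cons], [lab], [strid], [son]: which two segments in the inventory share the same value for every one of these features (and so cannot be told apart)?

Both /ɣ/ and /ɟ/ are [+voice], [−nasal], [+dorsal], [+consonantal], [−labial], [−strident], [−sonorant]. Since the list omits [continuant] and [back] — which do distinguish the voiced velar fricative from the voiced palatal stop — this pair collapses; all other pairs remain distinct.

ɣ, ɟ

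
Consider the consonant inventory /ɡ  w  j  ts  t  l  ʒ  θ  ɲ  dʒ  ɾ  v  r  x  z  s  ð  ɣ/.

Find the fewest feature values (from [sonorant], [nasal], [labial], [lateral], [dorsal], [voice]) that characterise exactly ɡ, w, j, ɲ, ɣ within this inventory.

[+voice, +dorsal]

Every target segment is [+voice], [+dorsal]; each remaining inventory member fails at least one of these. Each conjunct is needed — [+dorsal] alone would also admit /x/; [+voice] alone would also admit /l, ʒ, dʒ, ɾ, …/ — and no other single listed feature has exactly this extension, so two is the minimum.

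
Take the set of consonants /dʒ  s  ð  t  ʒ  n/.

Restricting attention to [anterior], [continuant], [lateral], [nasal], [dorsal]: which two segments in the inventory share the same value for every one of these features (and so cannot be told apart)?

s, ð

Both /s/ and /ð/ are [+anterior], [+continuant], [-lateral], [-nasal], [-dorsal]. Since the list omits [voice], [strident] and [distributed] — which do distinguish the voiceless alveolar fricative from the voiced dental fricative — this pair collapses; all other pairs remain distinct.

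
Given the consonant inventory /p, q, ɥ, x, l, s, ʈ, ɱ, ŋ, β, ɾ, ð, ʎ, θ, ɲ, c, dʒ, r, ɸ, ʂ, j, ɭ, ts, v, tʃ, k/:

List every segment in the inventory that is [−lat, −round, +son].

ɱ, ŋ, ɾ, ɲ, r, j

Eliminate segments failing any feature: /p, q, x, s, ʈ, β, ð, θ, c, dʒ, ɸ, ʂ, ts, v, tʃ, k/ are [−sonorant]; /ɥ/ is [+round]; /l, ʎ, ɭ/ are [+lateral]. The remaining /ɱ, ŋ, ɾ, ɲ, r, j/ satisfy [−lateral], [−round], [+sonorant].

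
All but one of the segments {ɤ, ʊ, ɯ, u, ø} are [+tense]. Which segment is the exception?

ʊ

Every segment except /ʊ/ is [+tense]. /ʊ/ (high back rounded lax vowel) is [−tense], so it is the exception.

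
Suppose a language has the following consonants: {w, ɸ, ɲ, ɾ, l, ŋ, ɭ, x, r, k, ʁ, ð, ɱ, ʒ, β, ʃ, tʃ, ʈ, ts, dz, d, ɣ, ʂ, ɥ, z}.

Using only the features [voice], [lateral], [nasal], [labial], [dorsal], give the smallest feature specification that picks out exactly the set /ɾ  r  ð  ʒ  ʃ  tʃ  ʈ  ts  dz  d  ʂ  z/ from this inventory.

[−lateral, −labial, −dorsal]

Every target segment is [−lateral], [−labial], [−dorsal]; each remaining inventory member fails at least one of these. Each conjunct is needed — [−labial, −dorsal] alone would also admit /l, ɭ/; [−lateral, −dorsal] alone would also admit /ɸ, ɱ, β/; [−lateral, −labial] alone would also admit /ɲ, ŋ, x, k, …/ — and no other combination of two listed features has exactly this extension, so three is the minimum.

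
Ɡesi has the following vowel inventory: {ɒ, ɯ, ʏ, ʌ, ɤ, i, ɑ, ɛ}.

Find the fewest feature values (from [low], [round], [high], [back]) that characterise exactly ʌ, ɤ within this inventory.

The class [-high], [-low], [+back] has exactly /ʌ, ɤ/ as its extension in this inventory. No smaller conjunction from the listed features achieves this: [-low, +back] alone would also admit /ɯ/; [-high, +back] alone would also admit /ɒ, ɑ/; [-high, -low] alone would also admit /ɛ/; and checking the remaining two-feature bundles turns up none with this extension.

[-high, -low, +back]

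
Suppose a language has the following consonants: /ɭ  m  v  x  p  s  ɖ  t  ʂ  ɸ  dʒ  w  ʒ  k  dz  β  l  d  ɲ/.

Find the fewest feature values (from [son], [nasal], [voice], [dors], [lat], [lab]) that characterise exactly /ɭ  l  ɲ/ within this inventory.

Every target segment is [+sonorant], [-labial]; each remaining inventory member fails at least one of these. Each conjunct is needed — [-labial] alone would also admit /x, s, ɖ, t, …/; [+sonorant] alone would also admit /m, w/ — and no other single listed feature has exactly this extension, so two is the minimum.

[+son, -lab]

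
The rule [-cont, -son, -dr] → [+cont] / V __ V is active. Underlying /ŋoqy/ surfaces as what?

[ŋoχy]

The only segment in the rule's environment that also matches [-cont, -son, -dr] is /q/. Applying [+continuant] turns the voiceless uvular stop into /χ/ (voiceless uvular fricative), giving [ŋoχy].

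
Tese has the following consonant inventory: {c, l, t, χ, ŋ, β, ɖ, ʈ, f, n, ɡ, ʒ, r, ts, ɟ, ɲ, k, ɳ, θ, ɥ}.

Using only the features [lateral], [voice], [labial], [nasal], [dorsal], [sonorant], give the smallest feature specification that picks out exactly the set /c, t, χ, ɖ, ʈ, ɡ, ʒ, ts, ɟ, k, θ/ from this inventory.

/c, t, χ, ɖ, ʈ, ɡ, ʒ, ts, ɟ, k, θ/ are all [−sonorant], [−labial], and no other segment in the inventory matches both values. Dropping any one of them over-generates: [−labial] alone would also admit /l, ŋ, n, r, …/; [−sonorant] alone would also admit /β, f/. No other single listed feature picks out exactly this set either, so fewer than two features will not do.

[−sonorant, −labial]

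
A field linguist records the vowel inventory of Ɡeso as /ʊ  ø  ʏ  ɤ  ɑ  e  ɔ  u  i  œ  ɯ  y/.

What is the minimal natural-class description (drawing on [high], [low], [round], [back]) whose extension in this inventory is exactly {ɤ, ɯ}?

/ɤ, ɯ/ are all [−low], [+back], [−round], and no other segment in the inventory matches all three values. Dropping any one of them over-generates: [+back, −round] alone would also admit /ɑ/; [−low, −round] alone would also admit /e, i/; [−low, +back] alone would also admit /ʊ, ɔ, u/. No other combination of two listed features picks out exactly this set either, so fewer than three features will not do.

[−low, +back, −round]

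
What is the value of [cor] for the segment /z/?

[+coronal]

/z/ is the voiced alveolar fricative, hence [+coronal].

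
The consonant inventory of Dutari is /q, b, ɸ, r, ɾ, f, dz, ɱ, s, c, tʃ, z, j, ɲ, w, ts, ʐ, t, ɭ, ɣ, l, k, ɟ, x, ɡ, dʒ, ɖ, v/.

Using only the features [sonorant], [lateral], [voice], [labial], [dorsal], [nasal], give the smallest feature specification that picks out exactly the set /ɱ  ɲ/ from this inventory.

/ɱ, ɲ/ are exactly the [+nasal] segments in the inventory, so a single feature suffices.

[+nasal]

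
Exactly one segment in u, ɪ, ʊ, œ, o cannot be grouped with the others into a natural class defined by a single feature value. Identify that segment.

The remaining segments after removing /ɪ/ share [+round]; /ɪ/ (high front unrounded lax vowel) is [−round]. For every other candidate removal, the leftover set fails to share any single feature value that the removed segment lacks.

ɪ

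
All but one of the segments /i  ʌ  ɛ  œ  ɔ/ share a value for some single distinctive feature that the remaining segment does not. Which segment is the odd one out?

i

/ɔ, ɛ, œ, ʌ/ are all [−tense], but /i/ (high front unrounded tense vowel) is [+tense]. No other single segment can be removed to leave a set sharing one feature value that the removed segment lacks, so /i/ is the odd one out.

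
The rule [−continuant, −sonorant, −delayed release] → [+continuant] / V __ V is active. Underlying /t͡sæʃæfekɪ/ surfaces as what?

[t͡sæʃæfexɪ]

/k/ satisfies [−continuant, −sonorant, −delayed release] and sits in V __ V. The [+continuant] counterpart of the voiceless velar stop is /x/. Other segments in /t͡sæʃæfekɪ/ either fail the structural description or are not in the environment, so the surface form is [t͡sæʃæfexɪ].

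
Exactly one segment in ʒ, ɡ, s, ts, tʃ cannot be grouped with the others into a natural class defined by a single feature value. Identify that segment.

[strident] (equivalently [coronal], [dorsal]) groups all but one: /ʒ, s, tʃ, ts/ share [+strident] while /ɡ/ (voiced velar stop) alone is [−strident]. Removing any other segment would not leave a single-feature class that excludes it.

ɡ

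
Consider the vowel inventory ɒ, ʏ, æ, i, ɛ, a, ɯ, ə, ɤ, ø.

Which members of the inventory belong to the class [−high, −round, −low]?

ɛ, ə, ɤ

Checking each segment against [−high], [−round], [−low]: /ɛ/ (mid front unrounded lax vowel), /ə/ (mid central vowel (schwa)), /ɤ/ (mid back unrounded tense vowel) satisfy every feature; every other segment in the inventory fails at least one.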